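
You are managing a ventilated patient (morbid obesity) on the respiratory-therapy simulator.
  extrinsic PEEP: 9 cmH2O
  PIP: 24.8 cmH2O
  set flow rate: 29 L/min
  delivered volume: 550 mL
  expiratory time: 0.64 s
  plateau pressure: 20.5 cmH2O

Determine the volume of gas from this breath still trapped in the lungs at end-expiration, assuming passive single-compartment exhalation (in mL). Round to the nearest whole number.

Flow: 29 L/min ÷ 60 = 0.4833 L/s.
R = (PIP − Pplat)/V̇ = (24.8 − 20.5) / 0.4833 = 4.3/0.4833 = 8.897 cmH2O·s/L.
C = Vt/(Pplat − PEEP) = 550.0 / (20.5 − 9) = 550.0/11.5 = 47.826 mL/cmH2O.
τ = R × C = 8.897 × 0.04783 L/cmH2O = 0.4255 s.
Fraction remaining = e^(−Te/τ) = e^(−0.64/0.4255) = 0.2222.
Trapped volume = 550.0 × 0.2222 = 122.21 mL.

122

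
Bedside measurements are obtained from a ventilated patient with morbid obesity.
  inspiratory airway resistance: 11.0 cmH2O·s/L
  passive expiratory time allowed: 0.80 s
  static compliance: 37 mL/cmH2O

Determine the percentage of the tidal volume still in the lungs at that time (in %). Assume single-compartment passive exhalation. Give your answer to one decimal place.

τ = R × C = 11.0 × 37 mL/cmH2O = 11.0 × 0.037 L/cmH2O = 0.407 s.
Passive exhalation: V(t)/V₀ = e^(−t/τ) = e^(−0.80/0.407) = 0.1401.
Fraction remaining = 0.1401 → 14.01%.

14.0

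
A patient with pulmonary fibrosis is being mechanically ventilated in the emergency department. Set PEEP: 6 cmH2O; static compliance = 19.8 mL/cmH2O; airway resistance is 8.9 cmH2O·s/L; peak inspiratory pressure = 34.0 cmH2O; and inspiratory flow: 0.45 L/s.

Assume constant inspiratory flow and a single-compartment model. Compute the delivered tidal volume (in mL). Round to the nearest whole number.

Equation of motion (constant flow): PIP = Vt/C + R·V̇ + PEEP.
Vt/C = PIP − R·V̇ − PEEP = 34.0 − 4.005 − 6 = 23.995 cmH2O.
Vt = C × 23.995 = 19.8 × 23.995 = 475.1 mL.

475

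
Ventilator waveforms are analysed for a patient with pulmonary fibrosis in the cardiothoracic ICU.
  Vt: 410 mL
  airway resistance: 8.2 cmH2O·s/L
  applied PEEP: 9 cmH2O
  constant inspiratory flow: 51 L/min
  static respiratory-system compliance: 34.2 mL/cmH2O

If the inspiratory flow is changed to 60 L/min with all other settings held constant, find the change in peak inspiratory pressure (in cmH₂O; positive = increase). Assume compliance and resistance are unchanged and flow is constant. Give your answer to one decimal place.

Flow: 51 L/min ÷ 60 = 0.85 L/s.
New flow: 60 L/min ÷ 60 = 1 L/s.
PIP = Vt/C + R·V̇ + PEEP (constant-flow equation of motion).
Only the resistive term changes: ΔPIP = R × ΔV̇ = 8.2 × (1 − 0.85) = 8.2 × 0.15 = 1.23 cmH2O.

1.2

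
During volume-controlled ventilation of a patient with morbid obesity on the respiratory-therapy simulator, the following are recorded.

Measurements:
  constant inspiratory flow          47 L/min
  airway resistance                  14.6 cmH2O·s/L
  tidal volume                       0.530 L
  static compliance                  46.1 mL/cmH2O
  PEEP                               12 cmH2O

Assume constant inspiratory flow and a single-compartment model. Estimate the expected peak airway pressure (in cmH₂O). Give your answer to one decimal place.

34.9

Flow: 47 L/min ÷ 60 = 0.7833 L/s.
Equation of motion (constant flow): PIP = Vt/C + R·V̇ + PEEP.
PIP = 530/46.1 + 14.6×0.7833 + 12 = 11.497 + 11.436 + 12 = 34.933 cmH2O.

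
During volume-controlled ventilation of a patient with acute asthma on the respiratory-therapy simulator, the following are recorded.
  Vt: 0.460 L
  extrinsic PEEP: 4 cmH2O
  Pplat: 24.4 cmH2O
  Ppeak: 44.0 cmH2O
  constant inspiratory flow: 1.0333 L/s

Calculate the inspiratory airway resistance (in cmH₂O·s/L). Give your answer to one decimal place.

Raw = (PIP − Pplat) / flow = (44.0 − 24.4) / 1.0333 = 19.6 / 1.0333 = 18.968 cmH2O·s/L.

19.0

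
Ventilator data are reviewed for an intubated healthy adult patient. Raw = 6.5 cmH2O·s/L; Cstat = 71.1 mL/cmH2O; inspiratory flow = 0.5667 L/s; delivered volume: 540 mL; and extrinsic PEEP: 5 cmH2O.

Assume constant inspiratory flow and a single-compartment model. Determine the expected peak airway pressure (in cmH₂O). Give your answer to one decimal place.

Equation of motion (constant flow): PIP = Vt/C + R·V̇ + PEEP.
PIP = 540/71.1 + 6.5×0.5667 + 5 = 7.595 + 3.684 + 5 = 16.279 cmH2O.

16.3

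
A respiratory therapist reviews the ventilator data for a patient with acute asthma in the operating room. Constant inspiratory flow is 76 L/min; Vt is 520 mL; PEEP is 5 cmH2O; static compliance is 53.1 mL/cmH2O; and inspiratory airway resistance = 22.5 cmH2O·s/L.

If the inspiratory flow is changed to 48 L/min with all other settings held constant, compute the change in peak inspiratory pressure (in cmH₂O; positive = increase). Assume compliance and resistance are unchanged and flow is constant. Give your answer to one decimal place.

-10.5

Flow: 76 L/min ÷ 60 = 1.2667 L/s.
New flow: 48 L/min ÷ 60 = 0.8 L/s.
PIP = Vt/C + R·V̇ + PEEP (constant-flow equation of motion).
Only the resistive term changes: ΔPIP = R × ΔV̇ = 22.5 × (0.8 − 1.2667) = 22.5 × -0.4667 = -10.501 cmH2O.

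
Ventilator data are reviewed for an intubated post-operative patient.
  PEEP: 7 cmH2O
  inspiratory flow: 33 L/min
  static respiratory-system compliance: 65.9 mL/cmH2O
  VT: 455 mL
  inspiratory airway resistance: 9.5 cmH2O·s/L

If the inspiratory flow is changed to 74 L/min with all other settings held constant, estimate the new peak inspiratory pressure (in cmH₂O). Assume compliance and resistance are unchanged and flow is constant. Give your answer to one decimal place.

25.6

Flow: 33 L/min ÷ 60 = 0.55 L/s.
New flow: 74 L/min ÷ 60 = 1.2333 L/s.
PIP = Vt/C + R·V̇ + PEEP (constant-flow equation of motion).
Only the resistive term changes: ΔPIP = R × ΔV̇ = 9.5 × (1.2333 − 0.55) = 9.5 × 0.6833 = 6.491 cmH2O.
Original PIP = 455/65.9 + 9.5×0.55 + 7 = 19.129 cmH2O; new PIP = 19.129 + (6.491) = 25.62 cmH2O.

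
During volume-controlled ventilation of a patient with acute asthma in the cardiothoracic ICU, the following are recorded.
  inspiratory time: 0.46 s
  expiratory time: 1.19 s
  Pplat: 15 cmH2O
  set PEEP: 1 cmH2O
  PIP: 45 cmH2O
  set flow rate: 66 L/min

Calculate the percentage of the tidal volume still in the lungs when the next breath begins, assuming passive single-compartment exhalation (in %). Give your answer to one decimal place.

29.9

Flow: 66 L/min ÷ 60 = 1.1 L/s.
Vt = flow × Ti = 1.1 L/s × 0.46 s × 1000 mL/L = 506.0 mL.
R = (PIP − Pplat)/V̇ = (45 − 15) / 1.1 = 30.0/1.1 = 27.273 cmH2O·s/L.
C = Vt/(Pplat − PEEP) = 506.0 / (15 − 1) = 506.0/14.0 = 36.143 mL/cmH2O.
τ = R × C = 27.273 × 0.03614 L/cmH2O = 0.9856 s.
Fraction remaining at end-expiration = e^(−Te/τ) = e^(−1.19/0.9856) = 0.299 → 29.9%.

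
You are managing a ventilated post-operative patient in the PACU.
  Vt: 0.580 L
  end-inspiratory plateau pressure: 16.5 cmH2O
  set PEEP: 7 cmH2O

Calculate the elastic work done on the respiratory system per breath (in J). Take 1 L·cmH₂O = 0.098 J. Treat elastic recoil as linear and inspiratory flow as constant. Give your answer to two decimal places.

0.27

Elastic work ≈ ½ × (Pplat − PEEP) × Vt = 0.5 × (16.5 − 7) × 0.580 L = 0.5 × 9.5 × 0.580 = 2.755 L·cmH2O.
× 0.098 J/(L·cmH2O) → 0.27 J.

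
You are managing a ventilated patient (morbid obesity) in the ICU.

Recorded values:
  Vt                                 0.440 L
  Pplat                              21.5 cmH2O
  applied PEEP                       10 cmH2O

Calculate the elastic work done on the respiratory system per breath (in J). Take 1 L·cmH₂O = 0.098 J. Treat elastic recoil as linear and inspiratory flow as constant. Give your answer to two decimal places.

Elastic work ≈ ½ × (Pplat − PEEP) × Vt = 0.5 × (21.5 − 10) × 0.440 L = 0.5 × 11.5 × 0.440 = 2.53 L·cmH2O.
× 0.098 J/(L·cmH2O) → 0.2479 J.

0.25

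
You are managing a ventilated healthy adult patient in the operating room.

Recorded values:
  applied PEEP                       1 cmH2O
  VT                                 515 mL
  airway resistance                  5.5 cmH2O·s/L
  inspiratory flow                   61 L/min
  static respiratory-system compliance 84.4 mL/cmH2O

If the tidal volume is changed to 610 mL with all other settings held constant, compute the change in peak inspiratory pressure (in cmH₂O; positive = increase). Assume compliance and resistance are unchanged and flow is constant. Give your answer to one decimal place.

1.1

PIP = Vt/C + R·V̇ + PEEP (constant-flow equation of motion).
Only the elastic term changes: ΔPIP = ΔVt / C = (610 − 515) / 84.4 = 1.126 cmH2O.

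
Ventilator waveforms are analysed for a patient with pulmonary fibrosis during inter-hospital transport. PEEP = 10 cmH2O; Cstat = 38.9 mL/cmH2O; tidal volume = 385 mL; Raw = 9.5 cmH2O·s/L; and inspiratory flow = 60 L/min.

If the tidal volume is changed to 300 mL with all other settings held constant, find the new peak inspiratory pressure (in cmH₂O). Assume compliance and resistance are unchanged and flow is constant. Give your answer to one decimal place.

27.2

Flow: 60 L/min ÷ 60 = 1 L/s.
PIP = Vt/C + R·V̇ + PEEP (constant-flow equation of motion).
Only the elastic term changes: ΔPIP = ΔVt / C = (300 − 385) / 38.9 = -2.185 cmH2O.
Original PIP = 385/38.9 + 9.5×1 + 10 = 29.397 cmH2O; new PIP = 29.397 + (-2.185) = 27.212 cmH2O.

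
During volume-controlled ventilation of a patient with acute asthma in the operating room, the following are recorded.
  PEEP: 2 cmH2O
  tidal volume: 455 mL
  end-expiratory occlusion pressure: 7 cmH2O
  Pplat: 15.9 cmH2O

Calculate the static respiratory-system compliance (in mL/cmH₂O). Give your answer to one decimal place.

51.1

End-expiratory occlusion gives total PEEP = 7 cmH2O (intrinsic PEEP = 7 − 2 = 5). Use total PEEP for the elastic gradient.
Cstat = Vt / (Pplat − PEEPtotal) = 455 / (15.9 − 7) = 455 / 8.9 = 51.124 mL/cmH2O.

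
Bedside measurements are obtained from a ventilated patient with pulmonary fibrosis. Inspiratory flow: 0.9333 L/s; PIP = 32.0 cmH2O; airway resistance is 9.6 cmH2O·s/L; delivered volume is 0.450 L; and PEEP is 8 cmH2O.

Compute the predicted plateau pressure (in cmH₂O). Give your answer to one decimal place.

23.0

Pplat = PIP − Raw × flow = 32.0 − 9.6 × 0.9333 = 32.0 − 8.96 = 23.04 cmH2O.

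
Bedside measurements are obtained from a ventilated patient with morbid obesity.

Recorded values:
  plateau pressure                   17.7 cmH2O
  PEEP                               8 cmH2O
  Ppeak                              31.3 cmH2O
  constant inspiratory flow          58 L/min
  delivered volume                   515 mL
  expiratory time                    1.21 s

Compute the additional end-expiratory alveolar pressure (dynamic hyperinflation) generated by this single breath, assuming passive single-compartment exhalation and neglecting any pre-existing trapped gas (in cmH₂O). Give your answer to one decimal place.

Flow: 58 L/min ÷ 60 = 0.9667 L/s.
R = (PIP − Pplat)/V̇ = (31.3 − 17.7) / 0.9667 = 13.6/0.9667 = 14.068 cmH2O·s/L.
C = Vt/(Pplat − PEEP) = 515.0 / (17.7 − 8) = 515.0/9.7 = 53.093 mL/cmH2O.
τ = R × C = 14.068 × 0.05309 L/cmH2O = 0.7469 s.
Fraction remaining = e^(−Te/τ) = e^(−1.21/0.7469) = 0.1979; trapped volume = 515.0 × 0.1979 = 101.92 mL.
Additional alveolar pressure from trapping ≈ V_trapped / C = 101.92 / 53.093 = 1.92 cmH2O.

1.9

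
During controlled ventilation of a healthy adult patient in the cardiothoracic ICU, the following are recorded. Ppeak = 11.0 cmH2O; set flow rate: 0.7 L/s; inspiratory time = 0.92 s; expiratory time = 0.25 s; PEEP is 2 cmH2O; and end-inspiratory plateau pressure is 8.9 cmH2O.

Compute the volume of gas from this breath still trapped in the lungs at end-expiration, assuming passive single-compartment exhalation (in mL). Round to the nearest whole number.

264

Vt = flow × Ti = 0.7 L/s × 0.92 s × 1000 mL/L = 644.0 mL.
R = (PIP − Pplat)/V̇ = (11.0 − 8.9) / 0.7 = 2.1/0.7 = 3.0 cmH2O·s/L.
C = Vt/(Pplat − PEEP) = 644.0 / (8.9 − 2) = 644.0/6.9 = 93.333 mL/cmH2O.
τ = R × C = 3.0 × 0.09333 L/cmH2O = 0.28 s.
Fraction remaining = e^(−Te/τ) = e^(−0.25/0.28) = 0.4095.
Trapped volume = 644.0 × 0.4095 = 263.72 mL.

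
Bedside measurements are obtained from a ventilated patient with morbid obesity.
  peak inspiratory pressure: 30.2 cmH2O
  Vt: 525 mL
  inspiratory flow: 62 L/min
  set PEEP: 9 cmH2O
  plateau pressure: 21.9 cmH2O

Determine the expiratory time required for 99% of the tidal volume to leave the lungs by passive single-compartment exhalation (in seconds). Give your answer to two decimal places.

Flow: 62 L/min ÷ 60 = 1.0333 L/s.
R = (PIP − Pplat)/V̇ = (30.2 − 21.9) / 1.0333 = 8.3/1.0333 = 8.033 cmH2O·s/L.
C = Vt/(Pplat − PEEP) = 525.0 / (21.9 − 9) = 525.0/12.9 = 40.698 mL/cmH2O.
τ = R × C = 8.033 × 0.0407 L/cmH2O = 0.3269 s.
t = −τ·ln(1 − 0.99) = −0.3269·ln(0.01) = 1.505 s.

1.51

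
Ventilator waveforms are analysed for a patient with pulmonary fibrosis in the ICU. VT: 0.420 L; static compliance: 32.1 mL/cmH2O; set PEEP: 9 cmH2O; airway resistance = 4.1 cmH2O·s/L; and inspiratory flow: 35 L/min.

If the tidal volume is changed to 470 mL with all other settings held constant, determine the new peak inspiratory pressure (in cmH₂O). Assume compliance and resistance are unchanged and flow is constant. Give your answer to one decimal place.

26.0

Flow: 35 L/min ÷ 60 = 0.5833 L/s.
PIP = Vt/C + R·V̇ + PEEP (constant-flow equation of motion).
Only the elastic term changes: ΔPIP = ΔVt / C = (470 − 420) / 32.1 = 1.558 cmH2O.
Original PIP = 420/32.1 + 4.1×0.5833 + 9 = 24.476 cmH2O; new PIP = 24.476 + (1.558) = 26.034 cmH2O.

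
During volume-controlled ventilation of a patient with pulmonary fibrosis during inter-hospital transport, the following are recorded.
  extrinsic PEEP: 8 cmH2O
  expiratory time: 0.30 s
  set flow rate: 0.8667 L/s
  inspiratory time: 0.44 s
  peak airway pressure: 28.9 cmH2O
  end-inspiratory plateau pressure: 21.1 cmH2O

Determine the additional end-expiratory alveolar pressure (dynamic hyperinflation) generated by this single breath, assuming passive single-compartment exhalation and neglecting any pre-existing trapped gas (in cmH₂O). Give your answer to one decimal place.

4.2

Vt = flow × Ti = 0.8667 L/s × 0.44 s × 1000 mL/L = 381.35 mL.
R = (PIP − Pplat)/V̇ = (28.9 − 21.1) / 0.8667 = 7.8/0.8667 = 9.0 cmH2O·s/L.
C = Vt/(Pplat − PEEP) = 381.35 / (21.1 − 8) = 381.35/13.1 = 29.111 mL/cmH2O.
τ = R × C = 9.0 × 0.02911 L/cmH2O = 0.262 s.
Fraction remaining = e^(−Te/τ) = e^(−0.30/0.262) = 0.3182; trapped volume = 381.35 × 0.3182 = 121.35 mL.
Additional alveolar pressure from trapping ≈ V_trapped / C = 121.35 / 29.111 = 4.169 cmH2O.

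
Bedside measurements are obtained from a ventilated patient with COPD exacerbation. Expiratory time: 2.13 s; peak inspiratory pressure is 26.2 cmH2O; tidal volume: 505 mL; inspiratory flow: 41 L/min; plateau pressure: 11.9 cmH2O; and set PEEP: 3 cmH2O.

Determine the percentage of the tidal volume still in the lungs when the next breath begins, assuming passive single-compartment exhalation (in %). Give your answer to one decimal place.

Flow: 41 L/min ÷ 60 = 0.6833 L/s.
R = (PIP − Pplat)/V̇ = (26.2 − 11.9) / 0.6833 = 14.3/0.6833 = 20.928 cmH2O·s/L.
C = Vt/(Pplat − PEEP) = 505.0 / (11.9 − 3) = 505.0/8.9 = 56.742 mL/cmH2O.
τ = R × C = 20.928 × 0.05674 L/cmH2O = 1.187 s.
Fraction remaining at end-expiration = e^(−Te/τ) = e^(−2.13/1.187) = 0.1662 → 16.62%.

16.6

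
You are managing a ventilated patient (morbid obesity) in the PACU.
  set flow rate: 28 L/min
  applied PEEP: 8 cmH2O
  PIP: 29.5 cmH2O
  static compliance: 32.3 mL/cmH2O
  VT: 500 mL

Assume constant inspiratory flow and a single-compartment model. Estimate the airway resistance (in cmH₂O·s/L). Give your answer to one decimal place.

Flow: 28 L/min ÷ 60 = 0.4667 L/s.
Equation of motion (constant flow): PIP = Vt/C + R·V̇ + PEEP.
R·V̇ = PIP − Vt/C − PEEP = 29.5 − 500/32.3 − 8 = 29.5 − 15.48 − 8 = 6.02 cmH2O.
R = 6.02 / 0.4667 = 12.899 cmH2O·s/L.

12.9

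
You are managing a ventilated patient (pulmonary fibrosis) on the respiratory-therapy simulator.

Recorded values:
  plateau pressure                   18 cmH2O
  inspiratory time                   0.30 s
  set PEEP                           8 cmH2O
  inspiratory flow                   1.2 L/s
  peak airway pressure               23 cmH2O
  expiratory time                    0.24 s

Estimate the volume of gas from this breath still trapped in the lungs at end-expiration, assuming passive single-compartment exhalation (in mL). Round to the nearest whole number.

Vt = flow × Ti = 1.2 L/s × 0.30 s × 1000 mL/L = 360.0 mL.
R = (PIP − Pplat)/V̇ = (23 − 18) / 1.2 = 5.0/1.2 = 4.167 cmH2O·s/L.
C = Vt/(Pplat − PEEP) = 360.0 / (18 − 8) = 360.0/10.0 = 36.0 mL/cmH2O.
τ = R × C = 4.167 × 0.036 L/cmH2O = 0.15 s.
Fraction remaining = e^(−Te/τ) = e^(−0.24/0.15) = 0.2019.
Trapped volume = 360.0 × 0.2019 = 72.684 mL.

73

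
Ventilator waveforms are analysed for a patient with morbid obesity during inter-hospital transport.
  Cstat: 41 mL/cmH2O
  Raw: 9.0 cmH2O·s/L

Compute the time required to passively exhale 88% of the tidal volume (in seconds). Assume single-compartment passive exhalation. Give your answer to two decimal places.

0.78

τ = R × C = 9.0 × 41 mL/cmH2O = 9.0 × 0.041 L/cmH2O = 0.369 s.
Exhaled fraction f = 1 − e^(−t/τ) → t = −τ·ln(1 − f) = −0.369·ln(0.12) = 0.7824 s.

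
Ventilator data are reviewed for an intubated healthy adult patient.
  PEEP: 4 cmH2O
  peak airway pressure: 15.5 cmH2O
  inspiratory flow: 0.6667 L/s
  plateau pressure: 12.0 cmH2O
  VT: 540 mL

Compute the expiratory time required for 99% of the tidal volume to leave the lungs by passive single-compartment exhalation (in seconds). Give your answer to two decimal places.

R = (PIP − Pplat)/V̇ = (15.5 − 12.0) / 0.6667 = 3.5/0.6667 = 5.25 cmH2O·s/L.
C = Vt/(Pplat − PEEP) = 540.0 / (12.0 − 4) = 540.0/8.0 = 67.5 mL/cmH2O.
τ = R × C = 5.25 × 0.0675 L/cmH2O = 0.3544 s.
t = −τ·ln(1 − 0.99) = −0.3544·ln(0.01) = 1.632 s.

1.63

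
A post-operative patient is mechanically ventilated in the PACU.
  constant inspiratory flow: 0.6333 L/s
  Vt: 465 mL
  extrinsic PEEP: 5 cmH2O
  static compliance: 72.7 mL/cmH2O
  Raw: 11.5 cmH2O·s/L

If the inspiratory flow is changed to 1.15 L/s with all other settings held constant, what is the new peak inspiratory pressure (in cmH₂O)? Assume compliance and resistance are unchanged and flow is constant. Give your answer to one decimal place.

24.6

PIP = Vt/C + R·V̇ + PEEP (constant-flow equation of motion).
Only the resistive term changes: ΔPIP = R × ΔV̇ = 11.5 × (1.15 − 0.6333) = 11.5 × 0.5167 = 5.942 cmH2O.
Original PIP = 465/72.7 + 11.5×0.6333 + 5 = 18.679 cmH2O; new PIP = 18.679 + (5.942) = 24.621 cmH2O.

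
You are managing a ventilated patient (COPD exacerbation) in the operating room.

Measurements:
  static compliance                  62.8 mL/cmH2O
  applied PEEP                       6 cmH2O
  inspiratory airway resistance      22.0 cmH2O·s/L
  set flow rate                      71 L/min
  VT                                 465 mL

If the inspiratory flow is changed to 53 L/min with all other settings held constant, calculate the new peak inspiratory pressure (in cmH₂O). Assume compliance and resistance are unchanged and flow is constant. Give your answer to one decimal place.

32.8

Flow: 71 L/min ÷ 60 = 1.1833 L/s.
New flow: 53 L/min ÷ 60 = 0.8833 L/s.
PIP = Vt/C + R·V̇ + PEEP (constant-flow equation of motion).
Only the resistive term changes: ΔPIP = R × ΔV̇ = 22.0 × (0.8833 − 1.1833) = 22.0 × -0.3 = -6.6 cmH2O.
Original PIP = 465/62.8 + 22.0×1.1833 + 6 = 39.437 cmH2O; new PIP = 39.437 + (-6.6) = 32.837 cmH2O.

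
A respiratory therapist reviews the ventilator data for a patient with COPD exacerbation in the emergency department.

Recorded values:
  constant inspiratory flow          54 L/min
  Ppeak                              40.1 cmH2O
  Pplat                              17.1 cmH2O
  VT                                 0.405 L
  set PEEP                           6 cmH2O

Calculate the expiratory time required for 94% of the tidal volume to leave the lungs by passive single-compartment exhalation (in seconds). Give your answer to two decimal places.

Flow: 54 L/min ÷ 60 = 0.9 L/s.
R = (PIP − Pplat)/V̇ = (40.1 − 17.1) / 0.9 = 23.0/0.9 = 25.556 cmH2O·s/L.
C = Vt/(Pplat − PEEP) = 405.0 / (17.1 − 6) = 405.0/11.1 = 36.486 mL/cmH2O.
τ = R × C = 25.556 × 0.03649 L/cmH2O = 0.9325 s.
t = −τ·ln(1 − 0.94) = −0.9325·ln(0.06) = 2.624 s.

2.62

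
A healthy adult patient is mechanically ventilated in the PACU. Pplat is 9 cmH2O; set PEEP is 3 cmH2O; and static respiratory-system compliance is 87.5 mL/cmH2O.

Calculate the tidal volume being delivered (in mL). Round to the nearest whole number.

525

Vt = Cstat × (Pplat − PEEP) = 87.5 × (9 − 3) = 87.5 × 6.0 = 525.0 mL.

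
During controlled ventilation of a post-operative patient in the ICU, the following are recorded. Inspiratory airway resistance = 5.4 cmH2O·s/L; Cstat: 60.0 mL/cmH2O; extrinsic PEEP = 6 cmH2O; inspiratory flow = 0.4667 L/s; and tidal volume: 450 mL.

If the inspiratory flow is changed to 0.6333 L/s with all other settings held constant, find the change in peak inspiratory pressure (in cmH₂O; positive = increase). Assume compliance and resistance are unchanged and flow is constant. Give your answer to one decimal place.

0.9

PIP = Vt/C + R·V̇ + PEEP (constant-flow equation of motion).
Only the resistive term changes: ΔPIP = R × ΔV̇ = 5.4 × (0.6333 − 0.4667) = 5.4 × 0.1666 = 0.8996 cmH2O.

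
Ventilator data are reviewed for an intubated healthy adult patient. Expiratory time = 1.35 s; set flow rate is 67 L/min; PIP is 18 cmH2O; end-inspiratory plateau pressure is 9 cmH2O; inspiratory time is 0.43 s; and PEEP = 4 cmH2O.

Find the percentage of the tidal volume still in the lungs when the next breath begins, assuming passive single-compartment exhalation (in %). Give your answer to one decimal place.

Flow: 67 L/min ÷ 60 = 1.1167 L/s.
Vt = flow × Ti = 1.1167 L/s × 0.43 s × 1000 mL/L = 480.18 mL.
R = (PIP − Pplat)/V̇ = (18 − 9) / 1.1167 = 9.0/1.1167 = 8.059 cmH2O·s/L.
C = Vt/(Pplat − PEEP) = 480.18 / (9 − 4) = 480.18/5.0 = 96.036 mL/cmH2O.
τ = R × C = 8.059 × 0.09604 L/cmH2O = 0.774 s.
Fraction remaining at end-expiration = e^(−Te/τ) = e^(−1.35/0.774) = 0.1748 → 17.48%.

17.5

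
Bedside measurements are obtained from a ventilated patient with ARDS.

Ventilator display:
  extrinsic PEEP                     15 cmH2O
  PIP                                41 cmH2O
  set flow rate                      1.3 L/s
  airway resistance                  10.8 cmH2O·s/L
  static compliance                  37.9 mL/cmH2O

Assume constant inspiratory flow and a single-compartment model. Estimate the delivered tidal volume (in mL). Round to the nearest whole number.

453

Equation of motion (constant flow): PIP = Vt/C + R·V̇ + PEEP.
Vt/C = PIP − R·V̇ − PEEP = 41 − 14.04 − 15 = 11.96 cmH2O.
Vt = C × 11.96 = 37.9 × 11.96 = 453.28 mL.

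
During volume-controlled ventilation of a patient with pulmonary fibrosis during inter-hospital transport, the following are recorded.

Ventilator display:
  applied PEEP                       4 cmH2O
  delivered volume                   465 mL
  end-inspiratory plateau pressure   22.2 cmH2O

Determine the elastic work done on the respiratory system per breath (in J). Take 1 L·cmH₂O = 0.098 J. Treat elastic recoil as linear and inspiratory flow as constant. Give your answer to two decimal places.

Elastic work ≈ ½ × (Pplat − PEEP) × Vt = 0.5 × (22.2 − 4) × 0.465 L = 0.5 × 18.2 × 0.465 = 4.232 L·cmH2O.
× 0.098 J/(L·cmH2O) → 0.4147 J.

0.41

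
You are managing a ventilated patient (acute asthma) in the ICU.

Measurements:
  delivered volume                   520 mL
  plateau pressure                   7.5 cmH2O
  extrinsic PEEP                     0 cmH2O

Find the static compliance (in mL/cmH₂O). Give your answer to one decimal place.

69.3

Cstat = Vt / (Pplat − PEEP) = 520 / (7.5 − 0) = 520 / 7.5 = 69.333 mL/cmH2O.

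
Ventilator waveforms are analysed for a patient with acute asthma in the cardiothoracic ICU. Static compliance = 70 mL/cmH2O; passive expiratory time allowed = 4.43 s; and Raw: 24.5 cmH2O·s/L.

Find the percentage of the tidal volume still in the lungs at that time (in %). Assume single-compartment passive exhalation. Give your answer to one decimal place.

7.6

τ = R × C = 24.5 × 70 mL/cmH2O = 24.5 × 0.070 L/cmH2O = 1.715 s.
Passive exhalation: V(t)/V₀ = e^(−t/τ) = e^(−4.43/1.715) = 0.07554.
Fraction remaining = 0.07554 → 7.554%.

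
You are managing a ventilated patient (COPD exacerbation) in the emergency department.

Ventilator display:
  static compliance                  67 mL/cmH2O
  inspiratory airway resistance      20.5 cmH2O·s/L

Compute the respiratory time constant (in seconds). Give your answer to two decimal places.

1.37

τ = R × C = 20.5 × 67 mL/cmH2O = 20.5 × 0.067 L/cmH2O = 1.374 s.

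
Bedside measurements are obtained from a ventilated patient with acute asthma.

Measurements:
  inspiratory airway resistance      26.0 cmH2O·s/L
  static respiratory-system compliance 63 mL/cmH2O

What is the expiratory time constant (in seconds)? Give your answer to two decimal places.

1.64

τ = R × C = 26.0 × 63 mL/cmH2O = 26.0 × 0.063 L/cmH2O = 1.638 s.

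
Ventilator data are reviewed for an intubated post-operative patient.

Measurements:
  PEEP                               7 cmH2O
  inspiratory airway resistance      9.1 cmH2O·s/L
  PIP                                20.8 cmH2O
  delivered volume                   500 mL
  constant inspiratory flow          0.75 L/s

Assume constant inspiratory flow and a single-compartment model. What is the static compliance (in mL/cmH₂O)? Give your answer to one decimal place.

Equation of motion (constant flow): PIP = Vt/C + R·V̇ + PEEP.
Vt/C = PIP − R·V̇ − PEEP = 20.8 − 9.1×0.75 − 7 = 20.8 − 6.825 − 7 = 6.975 cmH2O.
C = Vt / 6.975 = 500 / 6.975 = 71.685 mL/cmH2O.

71.7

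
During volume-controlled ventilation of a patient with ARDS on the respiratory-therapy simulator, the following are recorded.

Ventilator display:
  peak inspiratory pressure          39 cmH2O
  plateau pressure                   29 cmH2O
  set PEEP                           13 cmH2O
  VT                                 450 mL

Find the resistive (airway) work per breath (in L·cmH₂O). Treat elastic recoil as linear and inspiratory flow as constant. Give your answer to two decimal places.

4.50

With constant inspiratory flow the resistive pressure is constant at PIP − Pplat = 39 − 29 = 10.0 cmH2O, so resistive work = 10.0 × 0.450 = 4.5 L·cmH2O.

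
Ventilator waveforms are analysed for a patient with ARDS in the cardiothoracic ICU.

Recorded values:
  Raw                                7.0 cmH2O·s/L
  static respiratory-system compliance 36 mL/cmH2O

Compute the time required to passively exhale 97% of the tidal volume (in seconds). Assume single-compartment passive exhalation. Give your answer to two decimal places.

0.88

τ = R × C = 7.0 × 36 mL/cmH2O = 7.0 × 0.036 L/cmH2O = 0.252 s.
Exhaled fraction f = 1 − e^(−t/τ) → t = −τ·ln(1 − f) = −0.252·ln(0.03) = 0.8837 s.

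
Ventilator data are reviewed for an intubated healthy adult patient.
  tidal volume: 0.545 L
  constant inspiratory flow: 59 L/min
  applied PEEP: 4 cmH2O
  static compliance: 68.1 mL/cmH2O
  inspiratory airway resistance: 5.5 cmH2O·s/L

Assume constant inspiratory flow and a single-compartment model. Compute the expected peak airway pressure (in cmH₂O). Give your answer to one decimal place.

Flow: 59 L/min ÷ 60 = 0.9833 L/s.
Equation of motion (constant flow): PIP = Vt/C + R·V̇ + PEEP.
PIP = 545/68.1 + 5.5×0.9833 + 4 = 8.003 + 5.408 + 4 = 17.411 cmH2O.

17.4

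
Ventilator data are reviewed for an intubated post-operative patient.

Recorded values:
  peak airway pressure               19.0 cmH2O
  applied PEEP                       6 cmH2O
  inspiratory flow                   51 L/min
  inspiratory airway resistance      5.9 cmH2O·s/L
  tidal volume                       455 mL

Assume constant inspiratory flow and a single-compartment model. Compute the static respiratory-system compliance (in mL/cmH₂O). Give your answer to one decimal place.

57.0

Flow: 51 L/min ÷ 60 = 0.85 L/s.
Equation of motion (constant flow): PIP = Vt/C + R·V̇ + PEEP.
Vt/C = PIP − R·V̇ − PEEP = 19.0 − 5.9×0.85 − 6 = 19.0 − 5.015 − 6 = 7.985 cmH2O.
C = Vt / 7.985 = 455 / 7.985 = 56.982 mL/cmH2O.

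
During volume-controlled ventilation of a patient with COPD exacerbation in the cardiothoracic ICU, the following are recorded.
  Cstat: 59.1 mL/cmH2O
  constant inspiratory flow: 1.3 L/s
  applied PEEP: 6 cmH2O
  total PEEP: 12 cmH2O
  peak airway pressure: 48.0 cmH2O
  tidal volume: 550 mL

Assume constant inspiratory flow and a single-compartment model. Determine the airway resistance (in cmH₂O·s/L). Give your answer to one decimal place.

Total PEEP = 12 cmH2O (set 6 + intrinsic 6); this is the baseline alveolar pressure.
Equation of motion (constant flow): PIP = Vt/C + R·V̇ + PEEP.
R·V̇ = PIP − Vt/C − PEEP = 48.0 − 550/59.1 − 12 = 48.0 − 9.306 − 12 = 26.694 cmH2O.
R = 26.694 / 1.3 = 20.534 cmH2O·s/L.

20.5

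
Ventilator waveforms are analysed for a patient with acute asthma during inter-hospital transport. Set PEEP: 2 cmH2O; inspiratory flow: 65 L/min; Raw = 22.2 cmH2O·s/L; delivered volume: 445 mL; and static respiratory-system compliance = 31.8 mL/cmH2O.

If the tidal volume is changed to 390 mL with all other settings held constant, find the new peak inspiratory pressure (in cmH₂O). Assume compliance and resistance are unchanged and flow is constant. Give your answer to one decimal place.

38.3

Flow: 65 L/min ÷ 60 = 1.0833 L/s.
PIP = Vt/C + R·V̇ + PEEP (constant-flow equation of motion).
Only the elastic term changes: ΔPIP = ΔVt / C = (390 − 445) / 31.8 = -1.73 cmH2O.
Original PIP = 445/31.8 + 22.2×1.0833 + 2 = 40.043 cmH2O; new PIP = 40.043 + (-1.73) = 38.313 cmH2O.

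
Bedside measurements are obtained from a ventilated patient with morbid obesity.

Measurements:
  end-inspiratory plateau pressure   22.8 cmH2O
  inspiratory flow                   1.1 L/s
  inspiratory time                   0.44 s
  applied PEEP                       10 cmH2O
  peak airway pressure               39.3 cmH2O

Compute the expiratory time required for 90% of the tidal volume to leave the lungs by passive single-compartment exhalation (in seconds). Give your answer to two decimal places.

Vt = flow × Ti = 1.1 L/s × 0.44 s × 1000 mL/L = 484.0 mL.
R = (PIP − Pplat)/V̇ = (39.3 − 22.8) / 1.1 = 16.5/1.1 = 15.0 cmH2O·s/L.
C = Vt/(Pplat − PEEP) = 484.0 / (22.8 − 10) = 484.0/12.8 = 37.813 mL/cmH2O.
τ = R × C = 15.0 × 0.03781 L/cmH2O = 0.5672 s.
t = −τ·ln(1 − 0.90) = −0.5672·ln(0.1) = 1.306 s.

1.31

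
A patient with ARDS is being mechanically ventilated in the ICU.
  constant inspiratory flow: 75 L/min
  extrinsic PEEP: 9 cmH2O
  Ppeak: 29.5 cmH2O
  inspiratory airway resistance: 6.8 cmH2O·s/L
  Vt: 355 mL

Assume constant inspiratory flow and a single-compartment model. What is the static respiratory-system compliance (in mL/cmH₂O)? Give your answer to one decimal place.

Flow: 75 L/min ÷ 60 = 1.25 L/s.
Equation of motion (constant flow): PIP = Vt/C + R·V̇ + PEEP.
Vt/C = PIP − R·V̇ − PEEP = 29.5 − 6.8×1.25 − 9 = 29.5 − 8.5 − 9 = 12.0 cmH2O.
C = Vt / 12.0 = 355 / 12.0 = 29.583 mL/cmH2O.

29.6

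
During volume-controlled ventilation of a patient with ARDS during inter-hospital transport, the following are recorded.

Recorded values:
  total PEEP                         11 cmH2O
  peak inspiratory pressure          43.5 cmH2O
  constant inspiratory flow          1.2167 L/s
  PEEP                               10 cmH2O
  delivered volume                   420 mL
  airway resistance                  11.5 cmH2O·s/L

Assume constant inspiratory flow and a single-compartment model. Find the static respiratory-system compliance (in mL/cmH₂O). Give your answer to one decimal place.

22.7

Total PEEP = 11 cmH2O (set 10 + intrinsic 1); this is the baseline alveolar pressure.
Equation of motion (constant flow): PIP = Vt/C + R·V̇ + PEEP.
Vt/C = PIP − R·V̇ − PEEP = 43.5 − 11.5×1.2167 − 11 = 43.5 − 13.992 − 11 = 18.508 cmH2O.
C = Vt / 18.508 = 420 / 18.508 = 22.693 mL/cmH2O.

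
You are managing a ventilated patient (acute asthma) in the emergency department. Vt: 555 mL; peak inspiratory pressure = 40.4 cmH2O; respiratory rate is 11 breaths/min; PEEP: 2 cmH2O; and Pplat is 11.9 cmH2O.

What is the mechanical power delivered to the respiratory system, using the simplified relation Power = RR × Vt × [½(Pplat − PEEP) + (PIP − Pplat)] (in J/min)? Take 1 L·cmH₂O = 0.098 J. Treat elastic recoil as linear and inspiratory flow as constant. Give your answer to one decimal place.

Per-breath work = Vt × [½(Pplat−PEEP) + (PIP−Pplat)] = 0.555 × [0.5×9.9 + 28.5] = 0.555 × 33.45 = 18.565 L·cmH2O.
Power = 11 × 18.565 = 204.22 L·cmH2O/min.
× 0.098 J/(L·cmH2O) → 20.014 J/min.

20.0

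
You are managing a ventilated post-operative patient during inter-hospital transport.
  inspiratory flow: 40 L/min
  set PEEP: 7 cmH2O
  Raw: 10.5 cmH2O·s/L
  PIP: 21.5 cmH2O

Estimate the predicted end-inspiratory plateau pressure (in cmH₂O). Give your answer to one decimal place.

Flow: 40 L/min ÷ 60 = 0.6667 L/s.
Pplat = PIP − Raw × flow = 21.5 − 10.5 × 0.6667 = 21.5 − 7.0 = 14.5 cmH2O.

14.5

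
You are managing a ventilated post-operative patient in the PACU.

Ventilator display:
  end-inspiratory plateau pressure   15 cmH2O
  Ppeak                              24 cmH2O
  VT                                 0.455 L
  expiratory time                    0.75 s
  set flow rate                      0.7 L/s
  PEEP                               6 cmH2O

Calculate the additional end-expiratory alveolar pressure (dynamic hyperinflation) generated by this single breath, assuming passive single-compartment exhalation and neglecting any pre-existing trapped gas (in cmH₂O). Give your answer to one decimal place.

2.8

R = (PIP − Pplat)/V̇ = (24 − 15) / 0.7 = 9.0/0.7 = 12.857 cmH2O·s/L.
C = Vt/(Pplat − PEEP) = 455.0 / (15 − 6) = 455.0/9.0 = 50.556 mL/cmH2O.
τ = R × C = 12.857 × 0.05056 L/cmH2O = 0.65 s.
Fraction remaining = e^(−Te/τ) = e^(−0.75/0.65) = 0.3154; trapped volume = 455.0 × 0.3154 = 143.51 mL.
Additional alveolar pressure from trapping ≈ V_trapped / C = 143.51 / 50.556 = 2.839 cmH2O.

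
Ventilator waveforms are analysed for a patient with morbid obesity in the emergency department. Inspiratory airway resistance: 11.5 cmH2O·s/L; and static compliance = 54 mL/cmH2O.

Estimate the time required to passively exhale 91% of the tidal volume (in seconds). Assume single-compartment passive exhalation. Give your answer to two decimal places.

τ = R × C = 11.5 × 54 mL/cmH2O = 11.5 × 0.054 L/cmH2O = 0.621 s.
Exhaled fraction f = 1 − e^(−t/τ) → t = −τ·ln(1 − f) = −0.621·ln(0.09) = 1.495 s.

1.50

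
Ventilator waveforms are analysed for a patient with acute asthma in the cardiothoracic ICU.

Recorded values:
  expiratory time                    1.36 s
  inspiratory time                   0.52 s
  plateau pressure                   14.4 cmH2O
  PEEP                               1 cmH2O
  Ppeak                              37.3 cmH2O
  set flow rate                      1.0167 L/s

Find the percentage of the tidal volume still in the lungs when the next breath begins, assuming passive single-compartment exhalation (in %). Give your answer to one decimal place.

Vt = flow × Ti = 1.0167 L/s × 0.52 s × 1000 mL/L = 528.68 mL.
R = (PIP − Pplat)/V̇ = (37.3 − 14.4) / 1.0167 = 22.9/1.0167 = 22.524 cmH2O·s/L.
C = Vt/(Pplat − PEEP) = 528.68 / (14.4 − 1) = 528.68/13.4 = 39.454 mL/cmH2O.
τ = R × C = 22.524 × 0.03945 L/cmH2O = 0.8886 s.
Fraction remaining at end-expiration = e^(−Te/τ) = e^(−1.36/0.8886) = 0.2164 → 21.64%.

21.6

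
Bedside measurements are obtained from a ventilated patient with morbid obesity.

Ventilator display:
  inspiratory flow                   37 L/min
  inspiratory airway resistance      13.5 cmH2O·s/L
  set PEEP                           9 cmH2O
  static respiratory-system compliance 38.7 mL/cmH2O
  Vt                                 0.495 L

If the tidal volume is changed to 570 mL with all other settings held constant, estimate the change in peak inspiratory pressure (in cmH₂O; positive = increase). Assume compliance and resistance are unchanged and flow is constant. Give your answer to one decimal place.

1.9

PIP = Vt/C + R·V̇ + PEEP (constant-flow equation of motion).
Only the elastic term changes: ΔPIP = ΔVt / C = (570 − 495) / 38.7 = 1.938 cmH2O.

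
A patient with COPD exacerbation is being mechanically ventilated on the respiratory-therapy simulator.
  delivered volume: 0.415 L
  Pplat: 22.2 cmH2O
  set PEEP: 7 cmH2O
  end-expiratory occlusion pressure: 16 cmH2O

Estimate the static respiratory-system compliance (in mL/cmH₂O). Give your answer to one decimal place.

66.9

End-expiratory occlusion gives total PEEP = 16 cmH2O (intrinsic PEEP = 16 − 7 = 9). Use total PEEP for the elastic gradient.
Cstat = Vt / (Pplat − PEEPtotal) = 415 / (22.2 − 16) = 415 / 6.2 = 66.935 mL/cmH2O.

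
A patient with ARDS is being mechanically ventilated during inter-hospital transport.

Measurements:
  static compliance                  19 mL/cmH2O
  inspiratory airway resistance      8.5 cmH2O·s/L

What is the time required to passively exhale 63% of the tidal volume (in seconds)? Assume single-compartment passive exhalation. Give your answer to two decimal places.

τ = R × C = 8.5 × 19 mL/cmH2O = 8.5 × 0.019 L/cmH2O = 0.1615 s.
Exhaled fraction f = 1 − e^(−t/τ) → t = −τ·ln(1 − f) = −0.1615·ln(0.37) = 0.1606 s.

0.16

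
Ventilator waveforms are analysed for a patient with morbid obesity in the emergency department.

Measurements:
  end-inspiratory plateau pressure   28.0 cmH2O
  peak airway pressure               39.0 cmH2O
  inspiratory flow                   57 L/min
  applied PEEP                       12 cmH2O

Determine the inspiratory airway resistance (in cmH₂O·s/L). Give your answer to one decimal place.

Flow: 57 L/min ÷ 60 = 0.95 L/s.
Raw = (PIP − Pplat) / flow = (39.0 − 28.0) / 0.95 = 11.0 / 0.95 = 11.579 cmH2O·s/L.

11.6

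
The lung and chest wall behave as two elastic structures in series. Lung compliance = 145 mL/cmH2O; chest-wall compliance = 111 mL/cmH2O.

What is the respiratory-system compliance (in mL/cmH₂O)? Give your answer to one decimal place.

Lung and chest wall are elastances in series: 1/Crs = 1/CL + 1/Ccw.
1/Crs = 1/145 + 1/111 = 0.01591.
Crs = 62.854 mL/cmH2O.

62.9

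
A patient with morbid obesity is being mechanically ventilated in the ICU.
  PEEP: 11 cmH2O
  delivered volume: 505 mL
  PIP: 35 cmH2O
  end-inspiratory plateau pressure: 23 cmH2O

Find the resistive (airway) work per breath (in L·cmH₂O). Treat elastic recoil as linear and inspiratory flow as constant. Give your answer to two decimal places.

With constant inspiratory flow the resistive pressure is constant at PIP − Pplat = 35 − 23 = 12.0 cmH2O, so resistive work = 12.0 × 0.505 = 6.06 L·cmH2O.

6.06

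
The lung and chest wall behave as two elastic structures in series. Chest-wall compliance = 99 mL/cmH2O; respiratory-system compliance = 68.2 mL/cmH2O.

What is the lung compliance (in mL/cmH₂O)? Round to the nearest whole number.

1/CL = 1/Crs − 1/Ccw.
1/CL = 1/68.2 − 1/99 = 0.004562.
CL = 219.2 mL/cmH2O.

219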